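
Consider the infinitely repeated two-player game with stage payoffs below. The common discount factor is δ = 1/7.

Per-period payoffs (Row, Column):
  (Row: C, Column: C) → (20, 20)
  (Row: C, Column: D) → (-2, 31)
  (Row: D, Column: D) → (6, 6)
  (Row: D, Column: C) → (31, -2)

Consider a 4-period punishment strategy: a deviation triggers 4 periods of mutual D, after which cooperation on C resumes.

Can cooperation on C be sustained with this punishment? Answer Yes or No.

No

Comparing payoff streams over the 5 periods until play realigns: cooperate → 20(1+δ+…+δ^4); deviate → 31 + 6(δ+…+δ^4).
Cooperation is sustained iff (20−6)(δ+…+δ^4) ≥ 31−20.
δ+…+δ^4 = 1/7·(1−(1/7)^4)/(1−1/7) = 0.1666, and (31−20)/(20−6) = 0.7857.
0.1666 < 0.7857, so cooperation is not sustainable.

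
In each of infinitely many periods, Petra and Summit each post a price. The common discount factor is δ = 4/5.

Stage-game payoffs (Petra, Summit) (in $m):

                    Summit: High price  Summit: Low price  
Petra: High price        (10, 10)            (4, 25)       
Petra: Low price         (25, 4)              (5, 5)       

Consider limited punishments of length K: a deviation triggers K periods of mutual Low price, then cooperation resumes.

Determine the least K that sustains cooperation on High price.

Need Σ_{k=1}^{K} δ^k ≥ (25−10)/(10−5) = 3.0000 at δ = 4/5.
At K = 6 the sum is 2.9514 < 3.0000; at K = 7 it is 3.1611 ≥ 3.0000.
So the minimum punishment length is K = 7.

7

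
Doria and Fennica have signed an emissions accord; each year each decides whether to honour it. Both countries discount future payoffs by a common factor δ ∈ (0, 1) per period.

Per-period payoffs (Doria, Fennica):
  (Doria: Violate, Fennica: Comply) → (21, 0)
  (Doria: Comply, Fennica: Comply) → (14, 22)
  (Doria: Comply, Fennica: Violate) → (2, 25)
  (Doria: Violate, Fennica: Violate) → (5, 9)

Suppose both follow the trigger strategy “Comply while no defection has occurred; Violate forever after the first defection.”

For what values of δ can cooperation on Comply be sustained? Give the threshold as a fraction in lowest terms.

For Doria: deviation gain 21−14 = 7, per-period punishment loss 14−5 = 9. IC gives δ ≥ 7/16.
For Fennica: gain 3, loss 13 per period, so δ ≥ 3/16.
The tighter constraint is Doria's, so cooperation needs δ ≥ 7/16.

7/16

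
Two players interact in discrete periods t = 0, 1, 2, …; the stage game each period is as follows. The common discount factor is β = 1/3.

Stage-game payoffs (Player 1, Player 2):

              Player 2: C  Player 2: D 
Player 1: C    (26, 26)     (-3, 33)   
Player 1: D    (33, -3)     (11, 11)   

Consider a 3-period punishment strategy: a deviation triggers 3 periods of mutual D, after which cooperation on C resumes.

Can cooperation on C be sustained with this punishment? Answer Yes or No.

A one-shot deviation gives 33 now, then 11 for 3 periods, then back to 26.
Gain from deviating: (33−26) today; loss: (26−11) in each of the next 3 periods.
No-deviation condition: (26−11)(β+…+β^3) ≥ 33−26, i.e. β+…+β^3 ≥ 7/15.
At β = 1/3: β+…+β^3 = 0.4815 ≥ 0.4667.
So cooperation is sustainable.

Yes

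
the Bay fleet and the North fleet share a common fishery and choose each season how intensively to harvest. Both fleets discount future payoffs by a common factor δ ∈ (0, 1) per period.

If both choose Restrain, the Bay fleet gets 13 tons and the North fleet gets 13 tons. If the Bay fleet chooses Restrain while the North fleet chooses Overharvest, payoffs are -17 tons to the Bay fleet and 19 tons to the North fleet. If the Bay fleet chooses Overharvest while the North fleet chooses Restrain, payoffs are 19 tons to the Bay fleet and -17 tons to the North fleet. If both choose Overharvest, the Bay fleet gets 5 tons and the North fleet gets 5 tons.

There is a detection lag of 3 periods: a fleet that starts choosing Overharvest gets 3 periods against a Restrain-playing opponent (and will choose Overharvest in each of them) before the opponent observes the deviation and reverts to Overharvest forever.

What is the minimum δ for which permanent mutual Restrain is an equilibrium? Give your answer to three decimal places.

Deviating for the 3 undetected periods gains 19−13 = 6 per period over cooperation, then loses 13−5 = 8 per period forever once punishment starts.
Gain: 6(1 + δ + … + δ^2); loss: 8·δ^3/(1−δ).
No profitable deviation ⇔ 6(1−δ^3) ≤ 8·δ^3, i.e. δ^3 ≥ 6/(6+8) = 3/7.
Hence δ ≥ (3/7)^(1/3) ≈ 0.754.

0.754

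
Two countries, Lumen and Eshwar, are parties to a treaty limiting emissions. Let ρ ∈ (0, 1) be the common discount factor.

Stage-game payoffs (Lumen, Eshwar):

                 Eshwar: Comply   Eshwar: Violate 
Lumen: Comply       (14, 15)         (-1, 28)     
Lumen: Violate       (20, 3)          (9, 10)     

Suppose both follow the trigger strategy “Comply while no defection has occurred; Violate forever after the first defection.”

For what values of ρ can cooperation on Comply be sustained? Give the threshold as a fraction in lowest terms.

Lumen's threshold: (20−14)/(20−9) = 6/11.
Eshwar's threshold: (28−15)/(28−10) = 13/18.
6/11 < 13/18, so Eshwar binds and ρ* = 13/18.

13/18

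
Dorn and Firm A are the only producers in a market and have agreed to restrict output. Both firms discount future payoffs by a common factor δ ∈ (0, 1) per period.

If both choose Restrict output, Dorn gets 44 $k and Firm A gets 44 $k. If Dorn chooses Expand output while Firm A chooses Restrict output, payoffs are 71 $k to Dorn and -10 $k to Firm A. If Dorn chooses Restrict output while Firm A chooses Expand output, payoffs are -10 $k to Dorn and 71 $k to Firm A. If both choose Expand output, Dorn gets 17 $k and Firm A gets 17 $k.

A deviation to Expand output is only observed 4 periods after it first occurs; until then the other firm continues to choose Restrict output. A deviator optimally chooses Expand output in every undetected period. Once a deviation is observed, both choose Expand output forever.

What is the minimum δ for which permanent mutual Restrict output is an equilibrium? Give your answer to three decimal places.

0.841

Deviating for the 4 undetected periods gains 71−44 = 27 per period over cooperation, then loses 44−17 = 27 per period forever once punishment starts.
Gain: 27(1 + δ + … + δ^3); loss: 27·δ^4/(1−δ).
No profitable deviation ⇔ 27(1−δ^4) ≤ 27·δ^4, i.e. δ^4 ≥ 27/(27+27) = 1/2.
Hence δ ≥ (1/2)^(1/4) ≈ 0.841.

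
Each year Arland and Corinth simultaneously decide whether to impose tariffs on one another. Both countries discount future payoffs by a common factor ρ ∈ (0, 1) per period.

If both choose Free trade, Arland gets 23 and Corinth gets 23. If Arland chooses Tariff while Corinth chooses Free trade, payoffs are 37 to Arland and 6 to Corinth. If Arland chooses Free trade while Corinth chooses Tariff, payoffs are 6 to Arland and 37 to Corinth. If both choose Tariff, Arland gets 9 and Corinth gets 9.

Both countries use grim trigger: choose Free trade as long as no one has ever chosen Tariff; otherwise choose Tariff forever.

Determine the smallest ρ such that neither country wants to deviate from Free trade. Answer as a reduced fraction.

Cooperation forever yields 23 each period: 23/(1−ρ).
Deviating yields 37 once, then 9 forever: 37 + 9ρ/(1−ρ).
No profitable deviation requires 23/(1−ρ) ≥ 37 + 9ρ/(1−ρ).
Multiplying by (1−ρ): 23 ≥ 37(1−ρ) + 9ρ = 37 − 28ρ.
So 28ρ ≥ 14, i.e. ρ ≥ 14/28 = 1/2.

1/2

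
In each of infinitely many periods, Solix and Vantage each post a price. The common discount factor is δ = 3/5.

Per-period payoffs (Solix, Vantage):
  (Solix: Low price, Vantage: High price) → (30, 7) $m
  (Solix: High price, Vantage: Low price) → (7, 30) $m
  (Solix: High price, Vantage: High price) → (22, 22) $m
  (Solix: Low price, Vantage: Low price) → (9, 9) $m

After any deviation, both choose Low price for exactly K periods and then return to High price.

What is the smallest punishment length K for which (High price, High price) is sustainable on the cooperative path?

No profitable deviation requires (22−9)(δ+…+δ^K) ≥ 30−22, i.e. δ+…+δ^K ≥ 8/13 ≈ 0.6154.
With δ = 3/5, the partial sums are K=1: 0.6000, K=2: 0.9600.
K = 2 is the first length at which the sum reaches 0.6154.

2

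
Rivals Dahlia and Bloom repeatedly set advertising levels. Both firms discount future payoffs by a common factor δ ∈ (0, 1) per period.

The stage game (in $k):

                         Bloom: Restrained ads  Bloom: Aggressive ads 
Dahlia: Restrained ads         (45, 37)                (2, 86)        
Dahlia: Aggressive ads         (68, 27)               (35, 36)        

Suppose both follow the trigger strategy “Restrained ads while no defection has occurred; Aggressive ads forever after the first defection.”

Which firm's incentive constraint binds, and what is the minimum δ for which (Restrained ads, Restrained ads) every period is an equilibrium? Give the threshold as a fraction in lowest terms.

Bloom; δ ≥ 49/50

For Dahlia: deviation gain 68−45 = 23, per-period punishment loss 45−35 = 10. IC gives δ ≥ 23/33.
For Bloom: gain 49, loss 1 per period, so δ ≥ 49/50.
The tighter constraint is Bloom's, so cooperation needs δ ≥ 49/50.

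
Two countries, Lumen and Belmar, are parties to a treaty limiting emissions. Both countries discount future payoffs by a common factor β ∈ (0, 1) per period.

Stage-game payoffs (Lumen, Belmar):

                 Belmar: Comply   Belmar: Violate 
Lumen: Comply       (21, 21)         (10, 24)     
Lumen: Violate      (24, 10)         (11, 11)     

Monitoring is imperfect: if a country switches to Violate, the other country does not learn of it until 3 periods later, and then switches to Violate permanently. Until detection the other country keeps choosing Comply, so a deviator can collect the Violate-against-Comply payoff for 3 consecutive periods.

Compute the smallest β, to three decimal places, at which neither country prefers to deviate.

The best deviation is to choose Violate for all 3 undetected periods, earning 24 each, then 11 forever once detected.
Deviation value: 24(1−β^3)/(1−β) + 11β^3/(1−β); cooperation value: 21/(1−β).
IC: 21 ≥ 24(1−β^3) + 11β^3 = 24 − 13β^3.
So β^3 ≥ 3/13, giving β ≥ (3/13)^(1/3) ≈ 0.613.

0.613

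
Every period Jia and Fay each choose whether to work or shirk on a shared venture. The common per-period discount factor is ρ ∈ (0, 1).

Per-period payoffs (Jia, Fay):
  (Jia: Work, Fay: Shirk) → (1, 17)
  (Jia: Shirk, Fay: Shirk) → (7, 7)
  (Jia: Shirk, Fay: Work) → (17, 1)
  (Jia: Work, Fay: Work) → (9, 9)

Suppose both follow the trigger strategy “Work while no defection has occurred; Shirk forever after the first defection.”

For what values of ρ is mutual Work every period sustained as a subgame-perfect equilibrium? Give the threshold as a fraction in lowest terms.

4/5

9/(1−ρ) ≥ 17 + 7ρ/(1−ρ)
9 ≥ 17 − 10ρ
ρ ≥ 8/10 = 4/5.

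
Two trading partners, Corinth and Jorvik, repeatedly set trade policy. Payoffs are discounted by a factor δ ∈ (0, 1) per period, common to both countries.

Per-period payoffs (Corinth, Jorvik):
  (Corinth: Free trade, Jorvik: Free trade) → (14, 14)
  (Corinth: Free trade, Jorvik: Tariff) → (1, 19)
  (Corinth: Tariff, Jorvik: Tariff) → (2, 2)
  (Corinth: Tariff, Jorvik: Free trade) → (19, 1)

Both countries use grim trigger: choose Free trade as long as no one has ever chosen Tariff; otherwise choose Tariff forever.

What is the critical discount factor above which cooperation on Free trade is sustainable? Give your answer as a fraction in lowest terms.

14/(1−δ) ≥ 19 + 2δ/(1−δ)
14 ≥ 19 − 17δ
δ ≥ 5/17.

5/17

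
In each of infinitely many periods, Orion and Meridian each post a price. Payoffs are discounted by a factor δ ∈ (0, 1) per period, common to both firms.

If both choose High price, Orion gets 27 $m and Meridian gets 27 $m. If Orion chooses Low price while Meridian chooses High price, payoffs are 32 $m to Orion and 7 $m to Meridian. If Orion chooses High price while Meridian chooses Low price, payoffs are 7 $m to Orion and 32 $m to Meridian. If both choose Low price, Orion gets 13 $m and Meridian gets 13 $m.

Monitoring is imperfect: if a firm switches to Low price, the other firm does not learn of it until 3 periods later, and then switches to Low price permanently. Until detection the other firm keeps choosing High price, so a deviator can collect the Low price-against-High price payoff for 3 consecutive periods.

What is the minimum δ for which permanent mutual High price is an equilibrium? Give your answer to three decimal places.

0.641

The best deviation is to choose Low price for all 3 undetected periods, earning 32 each, then 13 forever once detected.
Deviation value: 32(1−δ^3)/(1−δ) + 13δ^3/(1−δ); cooperation value: 27/(1−δ).
IC: 27 ≥ 32(1−δ^3) + 13δ^3 = 32 − 19δ^3.
So δ^3 ≥ 5/19, giving δ ≥ (5/19)^(1/3) ≈ 0.641.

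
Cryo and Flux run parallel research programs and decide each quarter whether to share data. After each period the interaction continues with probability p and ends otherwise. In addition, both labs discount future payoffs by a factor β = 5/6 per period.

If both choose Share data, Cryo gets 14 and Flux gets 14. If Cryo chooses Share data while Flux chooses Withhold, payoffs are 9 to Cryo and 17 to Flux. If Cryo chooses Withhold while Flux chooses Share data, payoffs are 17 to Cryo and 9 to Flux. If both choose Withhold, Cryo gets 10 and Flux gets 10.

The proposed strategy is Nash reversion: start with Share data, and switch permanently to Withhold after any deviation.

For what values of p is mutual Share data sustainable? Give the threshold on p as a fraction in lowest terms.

18/35

With continuation probability p and discount β, the effective per-period discount factor is βp.
Grim-trigger IC: βp ≥ (17−14)/(17−10) = 3/7.
So p ≥ (3/7)/(5/6) = 18/35.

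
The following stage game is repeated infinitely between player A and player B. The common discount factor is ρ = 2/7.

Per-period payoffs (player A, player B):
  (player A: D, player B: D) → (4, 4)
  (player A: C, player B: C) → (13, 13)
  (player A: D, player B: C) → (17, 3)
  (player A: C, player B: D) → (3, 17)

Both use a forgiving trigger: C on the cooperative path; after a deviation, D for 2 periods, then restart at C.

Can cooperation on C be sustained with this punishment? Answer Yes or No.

No

Comparing payoff streams over the 3 periods until play realigns: cooperate → 13(1+ρ+…+ρ^2); deviate → 17 + 4(ρ+…+ρ^2).
Cooperation is sustained iff (13−4)(ρ+…+ρ^2) ≥ 17−13.
ρ+…+ρ^2 = 2/7·(1−(2/7)^2)/(1−2/7) = 0.3673, and (17−13)/(13−4) = 0.4444.
0.3673 < 0.4444, so cooperation is not sustainable.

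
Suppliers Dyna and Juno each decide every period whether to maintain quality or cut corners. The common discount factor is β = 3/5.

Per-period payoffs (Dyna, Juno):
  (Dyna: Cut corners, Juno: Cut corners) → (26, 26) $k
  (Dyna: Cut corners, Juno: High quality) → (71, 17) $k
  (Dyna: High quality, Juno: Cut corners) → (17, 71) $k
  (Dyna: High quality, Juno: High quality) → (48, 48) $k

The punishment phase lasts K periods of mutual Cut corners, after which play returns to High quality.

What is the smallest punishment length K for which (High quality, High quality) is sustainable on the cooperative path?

3

IC: β(1−β^K)/(1−β) ≥ (71−48)/(48−26) = 23/22.
With β = 3/5: need 1 − β^K ≥ 23/22·(1−3/5)/(3/5), i.e. β^K ≤ 0.3030.
Since (3/5)^2 = 0.3600 and (3/5)^3 = 0.2160, the smallest such K is 3.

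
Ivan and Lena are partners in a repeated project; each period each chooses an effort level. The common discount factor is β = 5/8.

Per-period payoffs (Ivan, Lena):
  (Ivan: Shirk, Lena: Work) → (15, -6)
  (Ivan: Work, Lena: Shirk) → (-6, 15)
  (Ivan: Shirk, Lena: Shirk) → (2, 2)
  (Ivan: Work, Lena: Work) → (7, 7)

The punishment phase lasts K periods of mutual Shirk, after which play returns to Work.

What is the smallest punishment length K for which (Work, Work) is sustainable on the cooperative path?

7

No profitable deviation requires (7−2)(β+…+β^K) ≥ 15−7, i.e. β+…+β^K ≥ 8/5 ≈ 1.6000.
With β = 5/8, the partial sums are K=1: 0.6250, K=2: 1.0156, …, K=5: 1.5077, K=6: 1.5673, K=7: 1.6046.
K = 7 is the first length at which the sum reaches 1.6000.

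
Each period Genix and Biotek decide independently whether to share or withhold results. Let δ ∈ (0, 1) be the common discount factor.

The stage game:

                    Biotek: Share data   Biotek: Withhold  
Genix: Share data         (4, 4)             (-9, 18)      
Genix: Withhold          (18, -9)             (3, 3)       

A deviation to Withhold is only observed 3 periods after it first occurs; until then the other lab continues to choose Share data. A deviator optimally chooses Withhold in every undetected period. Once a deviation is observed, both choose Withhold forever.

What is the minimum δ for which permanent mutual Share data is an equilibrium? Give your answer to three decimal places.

0.977

A deviator earns 18 for 3 periods, then 3 forever; cooperating earns 4 forever. Multiplying the IC by (1−δ):
4 ≥ 18(1−δ^3) + 3δ^3, so 15·δ^3 ≥ 14 and δ^3 ≥ 14/15.
δ ≥ (14/15)^(1/3) ≈ 0.977.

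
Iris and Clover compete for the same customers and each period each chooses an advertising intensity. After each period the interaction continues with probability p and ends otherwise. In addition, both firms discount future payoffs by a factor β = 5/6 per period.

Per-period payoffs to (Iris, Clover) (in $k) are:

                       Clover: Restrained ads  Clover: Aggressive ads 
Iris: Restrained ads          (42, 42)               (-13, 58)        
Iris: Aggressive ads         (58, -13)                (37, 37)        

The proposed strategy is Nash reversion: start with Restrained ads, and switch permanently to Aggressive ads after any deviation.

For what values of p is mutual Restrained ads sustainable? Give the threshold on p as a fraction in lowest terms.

With continuation probability p and discount β, the effective per-period discount factor is βp.
Grim-trigger IC: βp ≥ (58−42)/(58−37) = 16/21.
So p ≥ (16/21)/(5/6) = 32/35.

32/35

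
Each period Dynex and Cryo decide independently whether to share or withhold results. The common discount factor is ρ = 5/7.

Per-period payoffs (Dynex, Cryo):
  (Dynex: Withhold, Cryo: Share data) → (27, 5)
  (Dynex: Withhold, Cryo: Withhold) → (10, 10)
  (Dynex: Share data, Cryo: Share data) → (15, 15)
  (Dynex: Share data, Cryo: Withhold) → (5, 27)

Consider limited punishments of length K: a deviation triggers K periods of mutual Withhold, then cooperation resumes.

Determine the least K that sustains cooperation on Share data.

No profitable deviation requires (15−10)(ρ+…+ρ^K) ≥ 27−15, i.e. ρ+…+ρ^K ≥ 12/5 ≈ 2.4000.
With ρ = 5/7, the partial sums are K=1: 0.7143, K=2: 1.2245, …, K=8: 2.3306, K=9: 2.3790, K=10: 2.4136.
K = 10 is the first length at which the sum reaches 2.4000.

10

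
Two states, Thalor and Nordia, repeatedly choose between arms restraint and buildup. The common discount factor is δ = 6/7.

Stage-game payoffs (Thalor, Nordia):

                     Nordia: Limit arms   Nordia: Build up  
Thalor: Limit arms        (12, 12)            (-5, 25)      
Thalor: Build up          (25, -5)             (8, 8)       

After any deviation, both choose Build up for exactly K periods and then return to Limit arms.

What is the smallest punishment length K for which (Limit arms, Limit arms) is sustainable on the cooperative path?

6

IC: δ(1−δ^K)/(1−δ) ≥ (25−12)/(12−8) = 13/4.
With δ = 6/7: need 1 − δ^K ≥ 13/4·(1−6/7)/(6/7), i.e. δ^K ≤ 0.4583.
Since (6/7)^5 = 0.4627 and (6/7)^6 = 0.3966, the smallest such K is 6.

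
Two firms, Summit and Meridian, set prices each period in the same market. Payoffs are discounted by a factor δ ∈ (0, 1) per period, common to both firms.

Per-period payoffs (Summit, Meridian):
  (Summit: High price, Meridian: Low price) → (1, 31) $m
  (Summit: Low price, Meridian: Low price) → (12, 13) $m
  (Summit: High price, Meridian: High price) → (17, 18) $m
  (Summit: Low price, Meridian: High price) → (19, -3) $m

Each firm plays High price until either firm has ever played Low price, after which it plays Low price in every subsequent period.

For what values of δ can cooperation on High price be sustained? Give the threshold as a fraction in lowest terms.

For Summit: deviation gain 19−17 = 2, per-period punishment loss 17−12 = 5. IC gives δ ≥ 2/7.
For Meridian: gain 13, loss 5 per period, so δ ≥ 13/18.
The tighter constraint is Meridian's, so cooperation needs δ ≥ 13/18.

13/18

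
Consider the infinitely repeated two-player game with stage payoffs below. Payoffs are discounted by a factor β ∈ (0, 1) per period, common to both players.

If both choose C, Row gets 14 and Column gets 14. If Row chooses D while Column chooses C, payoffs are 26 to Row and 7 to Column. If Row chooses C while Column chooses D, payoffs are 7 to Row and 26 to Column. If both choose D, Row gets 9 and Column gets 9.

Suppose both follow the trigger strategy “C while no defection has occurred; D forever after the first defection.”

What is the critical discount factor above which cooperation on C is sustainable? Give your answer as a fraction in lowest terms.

12/17

One-period gain from deviating is 26 − 14 = 12. The loss is 14 − 9 = 5 in every subsequent period, with present value 5·β/(1−β).
Deviation is unprofitable when 5·β/(1−β) ≥ 12, i.e. β/(1−β) ≥ 12/5.
Equivalently β ≥ 12/(12+5) = 12/17.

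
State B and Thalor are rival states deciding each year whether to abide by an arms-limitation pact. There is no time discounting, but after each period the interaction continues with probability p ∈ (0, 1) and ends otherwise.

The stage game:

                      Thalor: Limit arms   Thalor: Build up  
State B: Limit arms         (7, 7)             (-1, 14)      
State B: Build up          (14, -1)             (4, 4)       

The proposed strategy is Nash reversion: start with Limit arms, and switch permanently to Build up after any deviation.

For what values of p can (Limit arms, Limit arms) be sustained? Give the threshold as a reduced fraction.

7/10

Expected cooperation value is 7 + p·7 + p²·7 + … = 7/(1−p); deviation gives 14 + p·4/(1−p).
7 ≥ 14(1−p) + 4p ⇒ 10p ≥ 7 ⇒ p ≥ 7/10.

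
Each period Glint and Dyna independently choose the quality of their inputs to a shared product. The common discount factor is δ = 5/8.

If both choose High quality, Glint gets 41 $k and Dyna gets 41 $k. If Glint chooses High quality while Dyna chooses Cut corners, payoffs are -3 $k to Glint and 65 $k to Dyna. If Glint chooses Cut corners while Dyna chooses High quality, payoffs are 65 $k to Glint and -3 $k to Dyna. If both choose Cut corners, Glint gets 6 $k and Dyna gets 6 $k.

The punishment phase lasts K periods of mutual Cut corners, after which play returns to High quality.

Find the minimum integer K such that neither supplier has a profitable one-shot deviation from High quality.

2

IC: δ(1−δ^K)/(1−δ) ≥ (65−41)/(41−6) = 24/35.
With δ = 5/8: need 1 − δ^K ≥ 24/35·(1−5/8)/(5/8), i.e. δ^K ≤ 0.5886.
Since (5/8)^1 = 0.6250 and (5/8)^2 = 0.3906, the smallest such K is 2.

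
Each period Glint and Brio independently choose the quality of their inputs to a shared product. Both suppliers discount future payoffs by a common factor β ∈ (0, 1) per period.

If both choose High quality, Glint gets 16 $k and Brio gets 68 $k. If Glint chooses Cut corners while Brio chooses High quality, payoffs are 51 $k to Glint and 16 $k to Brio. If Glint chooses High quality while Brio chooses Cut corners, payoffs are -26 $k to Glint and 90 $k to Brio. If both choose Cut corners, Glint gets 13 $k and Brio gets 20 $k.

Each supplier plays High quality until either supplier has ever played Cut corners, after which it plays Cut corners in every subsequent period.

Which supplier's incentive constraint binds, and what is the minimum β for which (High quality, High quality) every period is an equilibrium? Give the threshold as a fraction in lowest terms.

Glint; β ≥ 35/38

Glint's threshold: (51−16)/(51−13) = 35/38.
Brio's threshold: (90−68)/(90−20) = 11/35.
35/38 > 11/35, so Glint binds and β* = 35/38.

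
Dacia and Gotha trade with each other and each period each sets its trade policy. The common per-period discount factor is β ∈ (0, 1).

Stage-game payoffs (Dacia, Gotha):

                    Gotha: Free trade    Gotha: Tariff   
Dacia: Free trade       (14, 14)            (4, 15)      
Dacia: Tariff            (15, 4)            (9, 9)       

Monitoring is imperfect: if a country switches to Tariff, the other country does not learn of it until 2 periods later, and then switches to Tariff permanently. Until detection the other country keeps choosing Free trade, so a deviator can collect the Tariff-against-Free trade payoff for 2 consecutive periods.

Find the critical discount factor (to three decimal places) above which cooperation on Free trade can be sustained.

0.408

Deviating for the 2 undetected periods gains 15−14 = 1 per period over cooperation, then loses 14−9 = 5 per period forever once punishment starts.
Gain: 1(1 + β + … + β^1); loss: 5·β^2/(1−β).
No profitable deviation ⇔ 1(1−β^2) ≤ 5·β^2, i.e. β^2 ≥ 1/(1+5) = 1/6.
Hence β ≥ (1/6)^(1/2) ≈ 0.408.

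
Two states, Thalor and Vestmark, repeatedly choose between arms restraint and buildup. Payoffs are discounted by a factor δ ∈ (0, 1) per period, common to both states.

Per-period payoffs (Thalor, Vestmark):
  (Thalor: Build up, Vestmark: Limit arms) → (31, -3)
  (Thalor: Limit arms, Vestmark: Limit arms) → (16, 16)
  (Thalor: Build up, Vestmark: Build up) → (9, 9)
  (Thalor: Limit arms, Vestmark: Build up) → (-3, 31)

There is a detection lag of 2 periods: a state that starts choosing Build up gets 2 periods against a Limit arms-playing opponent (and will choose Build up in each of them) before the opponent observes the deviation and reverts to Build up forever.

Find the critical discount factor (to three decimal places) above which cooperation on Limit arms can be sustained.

Deviating for the 2 undetected periods gains 31−16 = 15 per period over cooperation, then loses 16−9 = 7 per period forever once punishment starts.
Gain: 15(1 + δ + … + δ^1); loss: 7·δ^2/(1−δ).
No profitable deviation ⇔ 15(1−δ^2) ≤ 7·δ^2, i.e. δ^2 ≥ 15/(15+7) = 15/22.
Hence δ ≥ (15/22)^(1/2) ≈ 0.826.

0.826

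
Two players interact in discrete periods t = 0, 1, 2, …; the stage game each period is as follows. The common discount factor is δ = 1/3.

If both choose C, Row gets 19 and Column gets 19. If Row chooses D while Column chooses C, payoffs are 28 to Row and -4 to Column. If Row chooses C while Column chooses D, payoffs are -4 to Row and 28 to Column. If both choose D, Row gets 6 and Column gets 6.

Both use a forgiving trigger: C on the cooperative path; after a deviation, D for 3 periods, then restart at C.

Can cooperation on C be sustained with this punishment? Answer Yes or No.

Comparing payoff streams over the 4 periods until play realigns: cooperate → 19(1+δ+…+δ^3); deviate → 28 + 6(δ+…+δ^3).
Cooperation is sustained iff (19−6)(δ+…+δ^3) ≥ 28−19.
δ+…+δ^3 = 1/3·(1−(1/3)^3)/(1−1/3) = 0.4815, and (28−19)/(19−6) = 0.6923.
0.4815 < 0.6923, so cooperation is not sustainable.

No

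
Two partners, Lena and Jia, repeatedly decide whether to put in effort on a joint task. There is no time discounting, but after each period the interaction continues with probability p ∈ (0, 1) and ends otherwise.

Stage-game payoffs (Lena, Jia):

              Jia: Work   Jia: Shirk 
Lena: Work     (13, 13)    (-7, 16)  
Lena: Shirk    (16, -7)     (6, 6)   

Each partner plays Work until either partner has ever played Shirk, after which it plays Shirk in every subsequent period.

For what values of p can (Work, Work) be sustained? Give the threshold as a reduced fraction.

With no time discounting, the continuation probability p plays the role of the discount factor.
Grim-trigger IC: 13/(1−p) ≥ 16 + 6p/(1−p) ⇒ p ≥ (16−13)/(16−6) = 3/10.

3/10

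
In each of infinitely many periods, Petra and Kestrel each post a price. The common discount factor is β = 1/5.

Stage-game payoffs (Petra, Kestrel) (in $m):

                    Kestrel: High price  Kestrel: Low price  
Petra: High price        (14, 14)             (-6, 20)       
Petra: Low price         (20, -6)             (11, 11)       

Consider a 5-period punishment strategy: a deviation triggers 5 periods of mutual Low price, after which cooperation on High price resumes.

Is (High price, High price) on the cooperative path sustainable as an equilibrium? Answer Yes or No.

Comparing payoff streams over the 6 periods until play realigns: cooperate → 14(1+β+…+β^5); deviate → 20 + 11(β+…+β^5).
Cooperation is sustained iff (14−11)(β+…+β^5) ≥ 20−14.
β+…+β^5 = 1/5·(1−(1/5)^5)/(1−1/5) = 0.2499, and (20−14)/(14−11) = 2.0000.
0.2499 < 2.0000, so cooperation is not sustainable.

No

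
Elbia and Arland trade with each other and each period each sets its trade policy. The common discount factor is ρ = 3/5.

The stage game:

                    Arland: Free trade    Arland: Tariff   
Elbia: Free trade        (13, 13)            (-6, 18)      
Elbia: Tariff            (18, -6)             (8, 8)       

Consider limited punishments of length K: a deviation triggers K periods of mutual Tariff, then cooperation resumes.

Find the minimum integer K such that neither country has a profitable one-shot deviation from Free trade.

3

Need Σ_{k=1}^{K} ρ^k ≥ (18−13)/(13−8) = 1.0000 at ρ = 3/5.
At K = 2 the sum is 0.9600 < 1.0000; at K = 3 it is 1.1760 ≥ 1.0000.
So the minimum punishment length is K = 3.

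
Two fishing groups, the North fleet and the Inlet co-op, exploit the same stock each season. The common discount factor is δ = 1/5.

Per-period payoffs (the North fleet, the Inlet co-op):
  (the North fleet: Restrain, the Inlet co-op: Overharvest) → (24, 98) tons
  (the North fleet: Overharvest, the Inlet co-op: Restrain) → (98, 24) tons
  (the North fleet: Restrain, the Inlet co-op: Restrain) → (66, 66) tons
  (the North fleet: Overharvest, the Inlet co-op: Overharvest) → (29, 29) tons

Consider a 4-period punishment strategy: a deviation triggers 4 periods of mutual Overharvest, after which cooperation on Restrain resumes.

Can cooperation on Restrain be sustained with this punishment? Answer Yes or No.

No

IC: δ+…+δ^4 ≥ (98−66)/(66−29) = 32/37.
At δ = 1/5: partial sum = 0.2496 < 0.8649. Cooperation not sustainable.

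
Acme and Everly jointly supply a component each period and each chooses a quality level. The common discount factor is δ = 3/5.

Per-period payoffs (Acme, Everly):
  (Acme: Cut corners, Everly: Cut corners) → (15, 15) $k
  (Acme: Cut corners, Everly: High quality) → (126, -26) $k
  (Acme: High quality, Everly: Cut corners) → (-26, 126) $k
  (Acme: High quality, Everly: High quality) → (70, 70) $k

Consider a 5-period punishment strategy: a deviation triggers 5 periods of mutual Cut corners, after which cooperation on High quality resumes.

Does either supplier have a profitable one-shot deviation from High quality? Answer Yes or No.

A one-shot deviation gives 126 now, then 15 for 5 periods, then back to 70.
Gain from deviating: (126−70) today; loss: (70−15) in each of the next 5 periods.
No-deviation condition: (70−15)(δ+…+δ^5) ≥ 126−70, i.e. δ+…+δ^5 ≥ 56/55.
At δ = 3/5: δ+…+δ^5 = 1.3834 ≥ 1.0182.
So cooperation is sustainable.

No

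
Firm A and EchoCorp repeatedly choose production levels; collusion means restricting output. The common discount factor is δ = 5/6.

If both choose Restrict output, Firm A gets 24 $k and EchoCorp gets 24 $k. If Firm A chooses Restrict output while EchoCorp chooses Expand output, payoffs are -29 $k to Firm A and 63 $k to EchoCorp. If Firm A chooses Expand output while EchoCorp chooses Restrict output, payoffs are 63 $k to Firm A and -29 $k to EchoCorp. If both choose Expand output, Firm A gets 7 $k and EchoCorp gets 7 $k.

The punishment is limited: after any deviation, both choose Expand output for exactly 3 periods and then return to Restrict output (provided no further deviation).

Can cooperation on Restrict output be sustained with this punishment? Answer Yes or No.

A one-shot deviation gives 63 now, then 7 for 3 periods, then back to 24.
Gain from deviating: (63−24) today; loss: (24−7) in each of the next 3 periods.
No-deviation condition: (24−7)(δ+…+δ^3) ≥ 63−24, i.e. δ+…+δ^3 ≥ 39/17.
At δ = 5/6: δ+…+δ^3 = 2.1065 < 2.2941.
So cooperation is not sustainable.

No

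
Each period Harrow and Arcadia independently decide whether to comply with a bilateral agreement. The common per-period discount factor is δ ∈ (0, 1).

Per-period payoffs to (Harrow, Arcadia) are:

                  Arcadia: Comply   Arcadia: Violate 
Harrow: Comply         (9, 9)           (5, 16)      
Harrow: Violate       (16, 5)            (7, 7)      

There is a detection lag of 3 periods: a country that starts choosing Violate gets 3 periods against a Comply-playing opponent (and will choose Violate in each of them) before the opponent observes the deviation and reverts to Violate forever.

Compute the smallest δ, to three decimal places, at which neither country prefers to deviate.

0.920

The best deviation is to choose Violate for all 3 undetected periods, earning 16 each, then 7 forever once detected.
Deviation value: 16(1−δ^3)/(1−δ) + 7δ^3/(1−δ); cooperation value: 9/(1−δ).
IC: 9 ≥ 16(1−δ^3) + 7δ^3 = 16 − 9δ^3.
So δ^3 ≥ 7/9, giving δ ≥ (7/9)^(1/3) ≈ 0.920.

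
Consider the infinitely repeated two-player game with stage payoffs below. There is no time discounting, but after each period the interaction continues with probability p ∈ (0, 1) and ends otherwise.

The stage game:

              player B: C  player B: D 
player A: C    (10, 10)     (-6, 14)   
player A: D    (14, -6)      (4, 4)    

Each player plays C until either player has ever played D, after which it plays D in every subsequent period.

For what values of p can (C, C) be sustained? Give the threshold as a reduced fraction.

Expected cooperation value is 10 + p·10 + p²·10 + … = 10/(1−p); deviation gives 14 + p·4/(1−p).
10 ≥ 14(1−p) + 4p ⇒ 10p ≥ 4 ⇒ p ≥ 4/10 = 2/5.

2/5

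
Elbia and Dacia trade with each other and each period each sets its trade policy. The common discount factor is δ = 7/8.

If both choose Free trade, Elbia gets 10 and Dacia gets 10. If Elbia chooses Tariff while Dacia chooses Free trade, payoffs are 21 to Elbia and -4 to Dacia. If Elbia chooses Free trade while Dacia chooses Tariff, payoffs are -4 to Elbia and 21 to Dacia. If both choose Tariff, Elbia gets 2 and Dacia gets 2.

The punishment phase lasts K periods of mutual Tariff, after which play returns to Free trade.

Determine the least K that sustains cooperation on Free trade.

2

IC: δ(1−δ^K)/(1−δ) ≥ (21−10)/(10−2) = 11/8.
With δ = 7/8: need 1 − δ^K ≥ 11/8·(1−7/8)/(7/8), i.e. δ^K ≤ 0.8036.
Since (7/8)^1 = 0.8750 and (7/8)^2 = 0.7656, the smallest such K is 2.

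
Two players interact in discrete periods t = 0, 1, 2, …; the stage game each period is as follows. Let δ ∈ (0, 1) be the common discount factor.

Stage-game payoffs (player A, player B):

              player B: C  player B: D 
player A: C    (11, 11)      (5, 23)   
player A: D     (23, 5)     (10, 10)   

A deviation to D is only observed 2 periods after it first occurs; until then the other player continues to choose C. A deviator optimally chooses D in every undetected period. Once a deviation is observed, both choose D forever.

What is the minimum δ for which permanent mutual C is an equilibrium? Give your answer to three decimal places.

A deviator earns 23 for 2 periods, then 10 forever; cooperating earns 11 forever. Multiplying the IC by (1−δ):
11 ≥ 23(1−δ^2) + 10δ^2, so 13·δ^2 ≥ 12 and δ^2 ≥ 12/13.
δ ≥ (12/13)^(1/2) ≈ 0.961.

0.961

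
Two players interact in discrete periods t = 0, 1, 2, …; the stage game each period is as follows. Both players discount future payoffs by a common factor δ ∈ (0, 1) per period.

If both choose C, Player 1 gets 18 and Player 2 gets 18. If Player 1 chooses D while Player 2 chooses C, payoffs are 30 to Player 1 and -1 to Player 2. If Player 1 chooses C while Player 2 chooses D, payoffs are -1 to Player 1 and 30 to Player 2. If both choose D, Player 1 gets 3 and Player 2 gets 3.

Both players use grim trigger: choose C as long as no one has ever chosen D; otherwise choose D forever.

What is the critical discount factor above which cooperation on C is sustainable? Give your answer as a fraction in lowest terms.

18/(1−δ) ≥ 30 + 3δ/(1−δ)
18 ≥ 30 − 27δ
δ ≥ 12/27 = 4/9.

4/9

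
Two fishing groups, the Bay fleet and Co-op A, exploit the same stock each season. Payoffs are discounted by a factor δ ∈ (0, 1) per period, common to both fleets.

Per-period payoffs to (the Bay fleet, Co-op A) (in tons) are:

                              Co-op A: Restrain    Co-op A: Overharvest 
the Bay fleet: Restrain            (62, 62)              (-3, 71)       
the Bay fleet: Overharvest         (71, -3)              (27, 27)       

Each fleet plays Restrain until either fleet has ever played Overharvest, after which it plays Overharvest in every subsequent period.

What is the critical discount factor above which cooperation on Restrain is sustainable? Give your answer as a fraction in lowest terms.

62/(1−δ) ≥ 71 + 27δ/(1−δ)
62 ≥ 71 − 44δ
δ ≥ 9/44.

9/44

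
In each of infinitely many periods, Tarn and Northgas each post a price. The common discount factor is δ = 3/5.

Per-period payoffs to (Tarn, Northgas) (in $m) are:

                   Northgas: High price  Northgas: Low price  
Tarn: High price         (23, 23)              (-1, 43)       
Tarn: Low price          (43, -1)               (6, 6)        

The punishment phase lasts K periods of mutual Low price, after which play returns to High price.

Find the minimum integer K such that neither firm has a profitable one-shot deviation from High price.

Need Σ_{k=1}^{K} δ^k ≥ (43−23)/(23−6) = 1.1765 at δ = 3/5.
At K = 3 the sum is 1.1760 < 1.1765; at K = 4 it is 1.3056 ≥ 1.1765.
So the minimum punishment length is K = 4.

4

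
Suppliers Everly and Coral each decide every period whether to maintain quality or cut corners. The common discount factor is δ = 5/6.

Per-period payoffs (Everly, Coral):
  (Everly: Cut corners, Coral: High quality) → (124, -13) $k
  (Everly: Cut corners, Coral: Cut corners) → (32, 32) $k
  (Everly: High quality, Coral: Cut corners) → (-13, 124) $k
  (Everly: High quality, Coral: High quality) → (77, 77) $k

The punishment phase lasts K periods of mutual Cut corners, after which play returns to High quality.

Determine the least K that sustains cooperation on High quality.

No profitable deviation requires (77−32)(δ+…+δ^K) ≥ 124−77, i.e. δ+…+δ^K ≥ 47/45 ≈ 1.0444.
With δ = 5/6, the partial sums are K=1: 0.8333, K=2: 1.5278.
K = 2 is the first length at which the sum reaches 1.0444.

2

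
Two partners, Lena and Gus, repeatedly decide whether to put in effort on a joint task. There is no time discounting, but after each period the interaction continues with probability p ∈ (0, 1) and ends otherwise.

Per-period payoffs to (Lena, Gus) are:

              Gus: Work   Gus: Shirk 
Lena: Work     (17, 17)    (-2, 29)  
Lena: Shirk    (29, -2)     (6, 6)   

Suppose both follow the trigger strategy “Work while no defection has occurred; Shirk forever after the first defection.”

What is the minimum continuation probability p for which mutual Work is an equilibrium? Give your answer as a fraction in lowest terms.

Expected cooperation value is 17 + p·17 + p²·17 + … = 17/(1−p); deviation gives 29 + p·6/(1−p).
17 ≥ 29(1−p) + 6p ⇒ 23p ≥ 12 ⇒ p ≥ 12/23.

12/23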